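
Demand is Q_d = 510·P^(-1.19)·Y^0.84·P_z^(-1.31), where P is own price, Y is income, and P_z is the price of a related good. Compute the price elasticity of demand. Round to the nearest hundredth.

-1.19

For a Cobb–Douglas (constant-elasticity) form Q_d = A·P^α·…, the elasticity with respect to P equals the exponent α at every point.
Here the exponent on P is -1.19, so the price elasticity of demand is -1.19.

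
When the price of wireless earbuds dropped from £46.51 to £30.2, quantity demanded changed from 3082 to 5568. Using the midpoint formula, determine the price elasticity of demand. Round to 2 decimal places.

-1.35

%Δq = (5568 − 3082)/[(3082 + 5568)/2] = 2486/4325 ≈ 0.5748.
%ΔP = (30.2 − 46.51)/[(46.51 + 30.2)/2] = -16.31/38.355 ≈ -0.4252.
Arc elasticity E = %Δq/%ΔP ≈ 0.5748/-0.4252 ≈ -1.35.
|E| > 1: demand is elastic over this range.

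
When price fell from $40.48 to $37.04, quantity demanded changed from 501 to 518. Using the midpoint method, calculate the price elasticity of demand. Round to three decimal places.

%Δq = (518 − 501)/[(501 + 518)/2] = 17/509.5 ≈ 0.0334.
%ΔP = (37.04 − 40.48)/[(40.48 + 37.04)/2] = -3.44/38.76 ≈ -0.0888.
Arc elasticity E = %Δq/%ΔP ≈ 0.0334/-0.0888 ≈ -0.376.
|E| < 1: demand is inelastic over this range.

-0.376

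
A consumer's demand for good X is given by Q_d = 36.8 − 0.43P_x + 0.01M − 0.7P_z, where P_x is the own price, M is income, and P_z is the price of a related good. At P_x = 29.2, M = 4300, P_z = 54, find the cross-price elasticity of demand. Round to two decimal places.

Evaluating quantity at (P_x, M, P_z) gives Q_d = 36.8 − 0.43(29.2) + 0.01(4300) − 0.7(54) = 36.8 − 12.556 + 43 − 37.8 = 29.444.
∂Q_d/∂P_z = −0.7, so E_xy = -0.7·(54/29.444) ≈ -1.28.
E_xy < 0: the goods are complements.

-1.28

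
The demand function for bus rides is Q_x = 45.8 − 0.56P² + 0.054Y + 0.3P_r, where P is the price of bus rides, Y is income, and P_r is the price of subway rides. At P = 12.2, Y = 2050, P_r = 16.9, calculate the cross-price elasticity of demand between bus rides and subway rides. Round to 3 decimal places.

At the given point, Q_x = 45.8 − 0.56(12.2)² + 0.054(2050) + 0.3(16.9) = 45.8 − 83.3504 + 110.7 + 5.07 = 78.2196.
∂Q_x/∂P_r = +0.3, so E_xy = 0.3·(16.9/78.2196) ≈ 0.065.
E_xy > 0: the goods are substitutes.

0.065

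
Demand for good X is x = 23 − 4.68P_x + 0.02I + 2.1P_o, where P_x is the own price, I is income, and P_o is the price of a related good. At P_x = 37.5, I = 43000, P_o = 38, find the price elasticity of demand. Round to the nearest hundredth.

At the given point, x = 23 − 4.68(37.5) + 0.02(43000) + 2.1(38) = 23 − 175.5 + 860 + 79.8 = 787.3.
∂x/∂P_x = −4.68, so E_p = (−4.68)·(37.5/787.3) ≈ -0.22.
|E_p| < 1: demand is inelastic.

-0.22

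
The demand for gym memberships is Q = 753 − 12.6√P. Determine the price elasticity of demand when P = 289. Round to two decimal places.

-0.20

At P = 289, Q = 538.8.
dQ/dP = −12.6/(2√P) = −12.6/(2·17).
Point elasticity E = (dQ/dP)·(P/Q) = -0.3706 × 289/538.8 ≈ -0.20.
|E| < 1, so demand is inelastic at this price.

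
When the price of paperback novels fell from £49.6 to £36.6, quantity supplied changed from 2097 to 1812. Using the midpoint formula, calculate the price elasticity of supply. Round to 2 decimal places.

%ΔQ = (1812 − 2097)/[(2097 + 1812)/2] = -285/1954.5 ≈ -0.1458.
%ΔP = (36.6 − 49.6)/[(49.6 + 36.6)/2] = -13/43.1 ≈ -0.3016.
Arc elasticity E = %ΔQ/%ΔP ≈ -0.1458/-0.3016 ≈ 0.48.
|E| < 1: supply is inelastic over this range.

0.48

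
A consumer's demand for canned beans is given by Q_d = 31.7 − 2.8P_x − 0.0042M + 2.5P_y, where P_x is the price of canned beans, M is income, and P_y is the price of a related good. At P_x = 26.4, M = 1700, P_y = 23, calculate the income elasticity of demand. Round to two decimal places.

At the given point, Q_d = 31.7 − 2.8(26.4) − 0.0042(1700) + 2.5(23) = 31.7 − 73.92 − 7.14 + 57.5 = 8.14.
∂Q_d/∂M = −0.0042, so E_I = -0.0042·(1700/8.14) ≈ -0.88.
E_I < 0: inferior good.

-0.88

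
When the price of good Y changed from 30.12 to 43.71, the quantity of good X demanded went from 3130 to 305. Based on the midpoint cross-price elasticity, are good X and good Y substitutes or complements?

%ΔQ_x = (305 − 3130)/[(3130+305)/2] = -2825/1717.5 ≈ -1.6448.
%ΔP_y = (43.71 − 30.12)/[(30.12+43.71)/2] ≈ 0.3681.
E_xy = -1.6448/0.3681 ≈ -4.468.
E_xy < 0, so the goods are complements.

complements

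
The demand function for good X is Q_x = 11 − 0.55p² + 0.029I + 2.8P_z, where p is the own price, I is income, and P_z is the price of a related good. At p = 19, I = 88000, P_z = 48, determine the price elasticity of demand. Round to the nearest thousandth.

First evaluate Q_x: 11 − 0.55(19)² + 0.029(88000) + 2.8(48) = 11 − 198.55 + 2552 + 134.4 = 2498.85.
∂Q_x/∂p = −2·0.55·p = -20.9, so E_p = -20.9·(19/2498.85) ≈ -0.159.
|E_p| < 1: demand is inelastic.

-0.159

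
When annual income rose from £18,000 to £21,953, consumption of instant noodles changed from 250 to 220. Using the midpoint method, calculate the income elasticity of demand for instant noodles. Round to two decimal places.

-0.65

%ΔQ = (220 − 250)/[(250+220)/2] = -30/235 ≈ -0.1277.
%ΔI = (21,953 − 18,000)/[(18,000+21,953)/2] = 3953/19976.5 ≈ 0.1979.
E_I = %ΔQ/%ΔI ≈ -0.65.
E_I < 0: inferior good.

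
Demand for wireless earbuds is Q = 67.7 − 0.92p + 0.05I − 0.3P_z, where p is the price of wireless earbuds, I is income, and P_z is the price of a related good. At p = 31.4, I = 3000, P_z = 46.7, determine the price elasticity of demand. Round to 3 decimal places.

-0.165

Substituting, Q = 67.7 − 0.92(31.4) + 0.05(3000) − 0.3(46.7) = 67.7 − 28.888 + 150 − 14.01 = 174.802.
∂Q/∂p = −0.92, so E_p = (−0.92)·(31.4/174.802) ≈ -0.165.
|E_p| < 1: demand is inelastic.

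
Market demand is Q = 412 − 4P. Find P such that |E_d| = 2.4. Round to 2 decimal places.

72.71

Set −bP/(a − bP) = −2.4 ⇒ bP = 2.4(a − bP) ⇒ bP(1+2.4) = 2.4·a.
P = 2.4·412/(4·3.4) ≈ 72.71.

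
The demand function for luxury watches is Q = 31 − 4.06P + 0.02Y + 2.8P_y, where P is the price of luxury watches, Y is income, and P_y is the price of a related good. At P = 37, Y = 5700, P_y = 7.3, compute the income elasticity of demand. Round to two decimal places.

7.49

Substituting, Q = 31 − 4.06(37) + 0.02(5700) + 2.8(7.3) = 31 − 150.22 + 114 + 20.44 = 15.22.
∂Q/∂Y = +0.02, so E_I = 0.02·(5700/15.22) ≈ 7.49.
E_I > 1: normal good (luxury).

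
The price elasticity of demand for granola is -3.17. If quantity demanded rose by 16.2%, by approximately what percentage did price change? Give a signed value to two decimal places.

%ΔQ ≈ E × %ΔP ⇒ %ΔP = %ΔQ / E = (16.2%)/(-3.17) ≈ -5.11%.

-5.11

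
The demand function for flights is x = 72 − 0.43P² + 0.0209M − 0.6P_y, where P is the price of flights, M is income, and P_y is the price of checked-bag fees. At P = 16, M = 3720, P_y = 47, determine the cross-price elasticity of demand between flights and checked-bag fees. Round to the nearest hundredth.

x = 72 − 0.43(16)² + 0.0209(3720) − 0.6(47) = 72 − 110.08 + 77.748 − 28.2 = 11.468.
∂x/∂P_y = −0.6, so E_xy = -0.6·(47/11.468) ≈ -2.46.
E_xy < 0: the goods are complements.

-2.46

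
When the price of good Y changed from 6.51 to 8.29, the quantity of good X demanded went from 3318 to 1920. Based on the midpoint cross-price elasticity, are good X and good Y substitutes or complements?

%ΔQ_x = (1920 − 3318)/[(3318+1920)/2] = -1398/2619 ≈ -0.5338.
%ΔP_y = (8.29 − 6.51)/[(6.51+8.29)/2] ≈ 0.2405.
E_xy = -0.5338/0.2405 ≈ -2.219.
E_xy < 0, so the goods are complements.

complements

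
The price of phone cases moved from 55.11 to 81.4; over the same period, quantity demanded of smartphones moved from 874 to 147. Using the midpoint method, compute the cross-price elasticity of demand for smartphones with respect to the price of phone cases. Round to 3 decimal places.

%ΔQ_x = (147 − 874)/[(874+147)/2] = -727/510.5 ≈ -1.4241.
%ΔP_y = (81.4 − 55.11)/[(55.11+81.4)/2] ≈ 0.3852.
E_xy = -1.4241/0.3852 ≈ -3.697.
E_xy < 0, so smartphones and phone cases are complements.

-3.697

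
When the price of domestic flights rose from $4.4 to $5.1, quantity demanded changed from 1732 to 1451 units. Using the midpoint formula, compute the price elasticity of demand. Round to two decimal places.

-1.20

%Δq = (1451 − 1732)/[(1732 + 1451)/2] = -281/1591.5 ≈ -0.1766.
%Δp = (5.1 − 4.4)/[(4.4 + 5.1)/2] = 0.7/4.75 ≈ 0.1474.
Arc elasticity E = %Δq/%Δp ≈ -0.1766/0.1474 ≈ -1.20.
|E| > 1: demand is elastic over this range.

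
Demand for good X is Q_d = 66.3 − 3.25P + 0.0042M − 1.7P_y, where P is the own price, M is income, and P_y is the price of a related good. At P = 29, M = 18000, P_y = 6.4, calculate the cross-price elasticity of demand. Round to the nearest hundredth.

At the given point, Q_d = 66.3 − 3.25(29) + 0.0042(18000) − 1.7(6.4) = 66.3 − 94.25 + 75.6 − 10.88 = 36.77.
∂Q_d/∂P_y = −1.7, so E_xy = -1.7·(6.4/36.77) ≈ -0.30.
E_xy < 0: the goods are complements.

-0.30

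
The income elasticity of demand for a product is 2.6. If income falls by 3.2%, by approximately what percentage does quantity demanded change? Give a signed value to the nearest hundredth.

-8.32

%ΔQ ≈ E × %ΔI = (2.6) × (-3.2%) = -8.32%.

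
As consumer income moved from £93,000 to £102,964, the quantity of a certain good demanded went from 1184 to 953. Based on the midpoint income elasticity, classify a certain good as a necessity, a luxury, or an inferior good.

inferior

%ΔQ = (953 − 1184)/[(1184+953)/2] = -231/1068.5 ≈ -0.2162.
%ΔY = (102,964 − 93,000)/[(93,000+102,964)/2] = 9964/97982 ≈ 0.1017.
E_I = %ΔQ/%ΔY ≈ -2.126.
E_I < 0: inferior good.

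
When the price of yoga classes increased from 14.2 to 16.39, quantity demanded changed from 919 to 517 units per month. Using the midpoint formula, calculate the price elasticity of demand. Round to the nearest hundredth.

%ΔQ = (517 − 919)/[(919 + 517)/2] = -402/718 ≈ -0.5599.
%Δp = (16.39 − 14.2)/[(14.2 + 16.39)/2] = 2.19/15.295 ≈ 0.1432.
Arc elasticity E = %ΔQ/%Δp ≈ -0.5599/0.1432 ≈ -3.91.
|E| > 1: demand is elastic over this range.

-3.91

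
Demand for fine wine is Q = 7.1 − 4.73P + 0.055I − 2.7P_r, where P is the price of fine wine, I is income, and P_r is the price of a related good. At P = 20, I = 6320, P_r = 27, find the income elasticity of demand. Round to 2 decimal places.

1.86

Substituting, Q = 7.1 − 4.73(20) + 0.055(6320) − 2.7(27) = 7.1 − 94.6 + 347.6 − 72.9 = 187.2.
∂Q/∂I = +0.055, so E_I = 0.055·(6320/187.2) ≈ 1.86.
E_I > 1: normal good (luxury).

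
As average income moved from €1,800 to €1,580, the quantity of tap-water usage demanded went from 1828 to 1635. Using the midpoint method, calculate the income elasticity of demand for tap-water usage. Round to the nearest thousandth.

0.856

%ΔQ = (1635 − 1828)/[(1828+1635)/2] = -193/1731.5 ≈ -0.1115.
%ΔY = (1,580 − 1,800)/[(1,800+1,580)/2] = -220/1690 ≈ -0.1302.
E_I = %ΔQ/%ΔY ≈ 0.856.
E_I ∈ (0,1): normal good (necessity).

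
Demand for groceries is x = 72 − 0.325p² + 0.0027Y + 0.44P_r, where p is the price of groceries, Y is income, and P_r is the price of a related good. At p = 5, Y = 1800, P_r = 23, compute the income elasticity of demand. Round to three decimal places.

Substituting, x = 72 − 0.325(5)² + 0.0027(1800) + 0.44(23) = 72 − 8.125 + 4.86 + 10.12 = 78.855.
∂x/∂Y = +0.0027, so E_I = 0.0027·(1800/78.855) ≈ 0.062.
E_I ∈ (0,1): normal good (necessity).

0.062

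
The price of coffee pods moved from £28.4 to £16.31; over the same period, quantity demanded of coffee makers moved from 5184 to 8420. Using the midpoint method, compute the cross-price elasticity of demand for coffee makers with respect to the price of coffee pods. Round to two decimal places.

%ΔQ_x = (8420 − 5184)/[(5184+8420)/2] = 3236/6802 ≈ 0.4757.
%ΔP_y = (16.31 − 28.4)/[(28.4+16.31)/2] ≈ -0.5408.
E_xy = 0.4757/-0.5408 ≈ -0.88.
E_xy < 0, so coffee makers and coffee pods are complements.

-0.88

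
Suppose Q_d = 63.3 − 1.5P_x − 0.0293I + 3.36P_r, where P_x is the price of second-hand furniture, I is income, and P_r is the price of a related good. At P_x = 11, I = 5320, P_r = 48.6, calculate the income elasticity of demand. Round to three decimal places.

Substituting, Q_d = 63.3 − 1.5(11) − 0.0293(5320) + 3.36(48.6) = 63.3 − 16.5 − 155.876 + 163.296 = 54.22.
∂Q_d/∂I = −0.0293, so E_I = -0.0293·(5320/54.22) ≈ -2.875.
E_I < 0: inferior good.

-2.875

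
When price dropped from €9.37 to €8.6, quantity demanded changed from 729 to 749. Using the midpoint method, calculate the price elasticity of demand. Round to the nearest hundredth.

-0.32

%ΔQ = (749 − 729)/[(729 + 749)/2] = 20/739 ≈ 0.0271.
%ΔP = (8.6 − 9.37)/[(9.37 + 8.6)/2] = -0.77/8.985 ≈ -0.0857.
Arc elasticity E = %ΔQ/%ΔP ≈ 0.0271/-0.0857 ≈ -0.32.
|E| < 1: demand is inelastic over this range.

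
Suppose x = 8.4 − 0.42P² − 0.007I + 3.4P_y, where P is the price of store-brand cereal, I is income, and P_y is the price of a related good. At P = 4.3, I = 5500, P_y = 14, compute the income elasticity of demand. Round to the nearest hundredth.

-3.96

First evaluate x: 8.4 − 0.42(4.3)² − 0.007(5500) + 3.4(14) = 8.4 − 7.7658 − 38.5 + 47.6 = 9.7342.
∂x/∂I = −0.007, so E_I = -0.007·(5500/9.7342) ≈ -3.96.
E_I < 0: inferior good.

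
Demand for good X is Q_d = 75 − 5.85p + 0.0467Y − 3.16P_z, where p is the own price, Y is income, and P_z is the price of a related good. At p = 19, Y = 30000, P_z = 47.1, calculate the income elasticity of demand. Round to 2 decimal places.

First evaluate Q_d: 75 − 5.85(19) + 0.0467(30000) − 3.16(47.1) = 75 − 111.15 + 1401 − 148.836 = 1216.014.
∂Q_d/∂Y = +0.0467, so E_I = 0.0467·(30000/1216.014) ≈ 1.15.
E_I > 1: normal good (luxury).

1.15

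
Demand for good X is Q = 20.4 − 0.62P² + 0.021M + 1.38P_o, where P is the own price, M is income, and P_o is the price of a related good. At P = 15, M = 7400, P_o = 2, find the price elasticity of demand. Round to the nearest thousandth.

-7.143

First evaluate Q: 20.4 − 0.62(15)² + 0.021(7400) + 1.38(2) = 20.4 − 139.5 + 155.4 + 2.76 = 39.06.
∂Q/∂P = −2·0.62·P = -18.6, so E_p = -18.6·(15/39.06) ≈ -7.143.
|E_p| > 1: demand is elastic.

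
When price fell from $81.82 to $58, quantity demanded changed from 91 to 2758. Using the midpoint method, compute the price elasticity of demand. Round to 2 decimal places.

-5.49

%Δq = (2758 − 91)/[(91 + 2758)/2] = 2667/1424.5 ≈ 1.8722.
%ΔP = (58 − 81.82)/[(81.82 + 58)/2] = -23.82/69.91 ≈ -0.3407.
Arc elasticity E = %Δq/%ΔP ≈ 1.8722/-0.3407 ≈ -5.49.
|E| > 1: demand is elastic over this range.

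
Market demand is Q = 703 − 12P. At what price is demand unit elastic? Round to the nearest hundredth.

29.29

For linear demand Q = a − bP, E = −bP/(a − bP). |E| = 1 ⇒ bP = a − bP ⇒ P = a/(2b).
P = 703/(2·12) ≈ 29.29.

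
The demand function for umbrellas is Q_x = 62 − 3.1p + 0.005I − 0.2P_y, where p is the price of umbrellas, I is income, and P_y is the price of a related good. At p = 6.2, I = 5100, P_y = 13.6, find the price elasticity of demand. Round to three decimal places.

-0.293

Q_x = 62 − 3.1(6.2) + 0.005(5100) − 0.2(13.6) = 62 − 19.22 + 25.5 − 2.72 = 65.56.
∂Q_x/∂p = −3.1, so E_p = (−3.1)·(6.2/65.56) ≈ -0.293.
|E_p| < 1: demand is inelastic.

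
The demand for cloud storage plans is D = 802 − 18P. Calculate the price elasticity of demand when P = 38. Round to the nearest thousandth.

At P = 38, D = 118.
dD/dP = −18.
Point elasticity E = (dD/dP)·(P/D) = -18 × 38/118 ≈ -5.797.
|E| > 1, so demand is elastic at this price.

-5.797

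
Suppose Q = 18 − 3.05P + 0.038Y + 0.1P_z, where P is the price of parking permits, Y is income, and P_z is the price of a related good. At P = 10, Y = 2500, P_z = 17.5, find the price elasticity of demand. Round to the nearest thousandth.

-0.362

Q = 18 − 3.05(10) + 0.038(2500) + 0.1(17.5) = 18 − 30.5 + 95 + 1.75 = 84.25.
∂Q/∂P = −3.05, so E_p = (−3.05)·(10/84.25) ≈ -0.362.
|E_p| < 1: demand is inelastic.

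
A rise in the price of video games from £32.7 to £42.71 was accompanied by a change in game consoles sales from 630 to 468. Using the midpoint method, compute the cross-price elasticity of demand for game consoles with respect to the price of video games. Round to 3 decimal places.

%ΔQ_x = (468 − 630)/[(630+468)/2] = -162/549 ≈ -0.2951.
%ΔP_y = (42.71 − 32.7)/[(32.7+42.71)/2] ≈ 0.2655.
E_xy = -0.2951/0.2655 ≈ -1.111.
E_xy < 0, so game consoles and video games are complements.

-1.111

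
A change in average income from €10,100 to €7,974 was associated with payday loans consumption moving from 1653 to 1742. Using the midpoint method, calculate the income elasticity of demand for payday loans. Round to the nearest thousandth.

-0.223

%ΔQ = (1742 − 1653)/[(1653+1742)/2] = 89/1697.5 ≈ 0.0524.
%ΔI = (7,974 − 10,100)/[(10,100+7,974)/2] = -2126/9037 ≈ -0.2353.
E_I = %ΔQ/%ΔI ≈ -0.223.
E_I < 0: inferior good.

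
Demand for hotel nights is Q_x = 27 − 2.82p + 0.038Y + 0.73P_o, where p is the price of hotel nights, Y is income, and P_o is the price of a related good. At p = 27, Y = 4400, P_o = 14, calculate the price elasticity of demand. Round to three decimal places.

First evaluate Q_x: 27 − 2.82(27) + 0.038(4400) + 0.73(14) = 27 − 76.14 + 167.2 + 10.22 = 128.28.
∂Q_x/∂p = −2.82, so E_p = (−2.82)·(27/128.28) ≈ -0.594.
|E_p| < 1: demand is inelastic.

-0.594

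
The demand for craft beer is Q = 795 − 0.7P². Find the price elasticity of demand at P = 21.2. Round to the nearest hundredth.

At P = 21.2, Q = 480.392.
dQ/dP = −2·0.7·P = −29.68.
Point elasticity E = (dQ/dP)·(P/Q) = -29.68 × 21.2/480.392 ≈ -1.31.
|E| > 1, so demand is elastic at this price.

-1.31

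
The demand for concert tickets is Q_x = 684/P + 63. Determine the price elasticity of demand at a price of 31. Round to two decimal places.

At P = 31, Q_x = 85.0645.
dQ_x/dP = −684/P² = −0.7118.
Point elasticity E = (dQ_x/dP)·(P/Q_x) = -0.7118 × 31/85.0645 ≈ -0.26.
|E| < 1, so demand is inelastic at this price.

-0.26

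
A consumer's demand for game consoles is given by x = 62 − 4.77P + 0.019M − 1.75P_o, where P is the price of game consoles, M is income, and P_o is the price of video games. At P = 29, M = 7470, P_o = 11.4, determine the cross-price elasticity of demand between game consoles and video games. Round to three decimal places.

At the given point, x = 62 − 4.77(29) + 0.019(7470) − 1.75(11.4) = 62 − 138.33 + 141.93 − 19.95 = 45.65.
∂x/∂P_o = −1.75, so E_xy = -1.75·(11.4/45.65) ≈ -0.437.
E_xy < 0: the goods are complements.

-0.437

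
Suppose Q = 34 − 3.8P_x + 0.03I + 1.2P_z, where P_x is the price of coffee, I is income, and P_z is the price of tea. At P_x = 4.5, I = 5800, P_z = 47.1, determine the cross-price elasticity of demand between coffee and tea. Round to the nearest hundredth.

0.23

At the given point, Q = 34 − 3.8(4.5) + 0.03(5800) + 1.2(47.1) = 34 − 17.1 + 174 + 56.52 = 247.42.
∂Q/∂P_z = +1.2, so E_xy = 1.2·(47.1/247.42) ≈ 0.23.
E_xy > 0: the goods are substitutes.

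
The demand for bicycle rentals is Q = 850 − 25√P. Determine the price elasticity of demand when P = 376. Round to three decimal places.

-0.664

At P = 376, Q = 365.232.
dQ/dP = −25/(2√P) = −25/(2·19.3907).
Point elasticity E = (dQ/dP)·(P/Q) = -0.6446 × 376/365.232 ≈ -0.664.
|E| < 1, so demand is inelastic at this price.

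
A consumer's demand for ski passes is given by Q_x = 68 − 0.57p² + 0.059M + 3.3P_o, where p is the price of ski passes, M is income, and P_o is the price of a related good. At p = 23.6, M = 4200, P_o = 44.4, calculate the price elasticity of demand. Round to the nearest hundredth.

-4.38

Evaluating quantity at (p, M, P_o) gives Q_x = 68 − 0.57(23.6)² + 0.059(4200) + 3.3(44.4) = 68 − 317.4672 + 247.8 + 146.52 = 144.8528.
∂Q_x/∂p = −2·0.57·p = -26.904, so E_p = -26.904·(23.6/144.8528) ≈ -4.38.
|E_p| > 1: demand is elastic.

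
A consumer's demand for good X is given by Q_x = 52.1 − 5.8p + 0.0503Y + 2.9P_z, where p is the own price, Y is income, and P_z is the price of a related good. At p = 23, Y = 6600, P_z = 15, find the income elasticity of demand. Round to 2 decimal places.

1.13

First evaluate Q_x: 52.1 − 5.8(23) + 0.0503(6600) + 2.9(15) = 52.1 − 133.4 + 331.98 + 43.5 = 294.18.
∂Q_x/∂Y = +0.0503, so E_I = 0.0503·(6600/294.18) ≈ 1.13.
E_I > 1: normal good (luxury).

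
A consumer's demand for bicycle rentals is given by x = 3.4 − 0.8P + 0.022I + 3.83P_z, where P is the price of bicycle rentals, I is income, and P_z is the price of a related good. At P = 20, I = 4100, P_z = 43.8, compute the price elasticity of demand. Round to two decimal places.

-0.07

Substituting, x = 3.4 − 0.8(20) + 0.022(4100) + 3.83(43.8) = 3.4 − 16 + 90.2 + 167.754 = 245.354.
∂x/∂P = −0.8, so E_p = (−0.8)·(20/245.354) ≈ -0.07.
|E_p| < 1: demand is inelastic.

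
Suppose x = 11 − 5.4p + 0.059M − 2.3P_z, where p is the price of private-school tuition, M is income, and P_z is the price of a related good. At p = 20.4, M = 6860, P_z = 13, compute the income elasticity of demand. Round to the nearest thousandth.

First evaluate x: 11 − 5.4(20.4) + 0.059(6860) − 2.3(13) = 11 − 110.16 + 404.74 − 29.9 = 275.68.
∂x/∂M = +0.059, so E_I = 0.059·(6860/275.68) ≈ 1.468.
E_I > 1: normal good (luxury).

1.468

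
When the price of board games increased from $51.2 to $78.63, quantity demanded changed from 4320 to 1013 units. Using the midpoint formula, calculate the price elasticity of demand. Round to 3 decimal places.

%ΔQ = (1013 − 4320)/[(4320 + 1013)/2] = -3307/2666.5 ≈ -1.2402.
%Δp = (78.63 − 51.2)/[(51.2 + 78.63)/2] = 27.43/64.915 ≈ 0.4226.
Arc elasticity E = %ΔQ/%Δp ≈ -1.2402/0.4226 ≈ -2.935.
|E| > 1: demand is elastic over this range.

-2.935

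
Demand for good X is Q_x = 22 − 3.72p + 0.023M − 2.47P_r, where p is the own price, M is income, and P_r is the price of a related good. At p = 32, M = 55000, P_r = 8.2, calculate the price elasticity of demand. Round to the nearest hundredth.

-0.10

Substituting, Q_x = 22 − 3.72(32) + 0.023(55000) − 2.47(8.2) = 22 − 119.04 + 1265 − 20.254 = 1147.706.
∂Q_x/∂p = −3.72, so E_p = (−3.72)·(32/1147.706) ≈ -0.10.
|E_p| < 1: demand is inelastic.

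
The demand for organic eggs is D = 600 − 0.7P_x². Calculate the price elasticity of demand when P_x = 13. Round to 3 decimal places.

-0.491

At P_x = 13, D = 481.7.
dD/dP_x = −2·0.7·P_x = −18.2.
Point elasticity E = (dD/dP_x)·(P_x/D) = -18.2 × 13/481.7 ≈ -0.491.
|E| < 1, so demand is inelastic at this price.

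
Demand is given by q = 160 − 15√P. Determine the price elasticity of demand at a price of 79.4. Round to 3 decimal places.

-2.537

At P = 79.4, q = 26.34.
dq/dP = −15/(2√P) = −15/(2·8.9107).
Point elasticity E = (dq/dP)·(P/q) = -0.8417 × 79.4/26.34 ≈ -2.537.
|E| > 1, so demand is elastic at this price.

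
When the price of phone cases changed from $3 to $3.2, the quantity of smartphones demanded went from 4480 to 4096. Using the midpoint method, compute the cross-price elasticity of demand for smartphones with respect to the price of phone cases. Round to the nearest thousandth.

%ΔQ_x = (4096 − 4480)/[(4480+4096)/2] = -384/4288 ≈ -0.0896.
%ΔP_y = (3.2 − 3)/[(3+3.2)/2] ≈ 0.0645.
E_xy = -0.0896/0.0645 ≈ -1.388.
E_xy < 0, so smartphones and phone cases are complements.

-1.388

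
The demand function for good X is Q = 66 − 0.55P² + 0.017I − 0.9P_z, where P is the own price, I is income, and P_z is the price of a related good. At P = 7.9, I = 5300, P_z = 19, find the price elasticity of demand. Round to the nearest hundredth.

At the given point, Q = 66 − 0.55(7.9)² + 0.017(5300) − 0.9(19) = 66 − 34.3255 + 90.1 − 17.1 = 104.6745.
∂Q/∂P = −2·0.55·P = -8.69, so E_p = -8.69·(7.9/104.6745) ≈ -0.66.
|E_p| < 1: demand is inelastic.

-0.66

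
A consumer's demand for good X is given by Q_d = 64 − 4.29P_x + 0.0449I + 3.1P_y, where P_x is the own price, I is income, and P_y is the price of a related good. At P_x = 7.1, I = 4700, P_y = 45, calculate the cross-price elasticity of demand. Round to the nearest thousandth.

0.363

Q_d = 64 − 4.29(7.1) + 0.0449(4700) + 3.1(45) = 64 − 30.459 + 211.03 + 139.5 = 384.071.
∂Q_d/∂P_y = +3.1, so E_xy = 3.1·(45/384.071) ≈ 0.363.
E_xy > 0: the goods are substitutes.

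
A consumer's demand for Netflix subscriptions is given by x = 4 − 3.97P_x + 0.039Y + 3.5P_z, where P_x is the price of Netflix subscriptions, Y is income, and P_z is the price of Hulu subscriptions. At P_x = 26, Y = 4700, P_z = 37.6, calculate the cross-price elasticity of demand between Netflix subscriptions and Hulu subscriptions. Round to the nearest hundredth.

0.61

Substituting, x = 4 − 3.97(26) + 0.039(4700) + 3.5(37.6) = 4 − 103.22 + 183.3 + 131.6 = 215.68.
∂x/∂P_z = +3.5, so E_xy = 3.5·(37.6/215.68) ≈ 0.61.
E_xy > 0: the goods are substitutes.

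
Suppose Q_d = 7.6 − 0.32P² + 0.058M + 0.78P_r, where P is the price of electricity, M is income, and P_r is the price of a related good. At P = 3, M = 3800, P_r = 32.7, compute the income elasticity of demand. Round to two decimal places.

At the given point, Q_d = 7.6 − 0.32(3)² + 0.058(3800) + 0.78(32.7) = 7.6 − 2.88 + 220.4 + 25.506 = 250.626.
∂Q_d/∂M = +0.058, so E_I = 0.058·(3800/250.626) ≈ 0.88.
E_I ∈ (0,1): normal good (necessity).

0.88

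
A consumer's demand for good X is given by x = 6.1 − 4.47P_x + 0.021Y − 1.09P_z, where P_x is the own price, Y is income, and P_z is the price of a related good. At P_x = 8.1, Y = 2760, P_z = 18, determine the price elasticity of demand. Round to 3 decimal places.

First evaluate x: 6.1 − 4.47(8.1) + 0.021(2760) − 1.09(18) = 6.1 − 36.207 + 57.96 − 19.62 = 8.233.
∂x/∂P_x = −4.47, so E_p = (−4.47)·(8.1/8.233) ≈ -4.398.
|E_p| > 1: demand is elastic.

-4.398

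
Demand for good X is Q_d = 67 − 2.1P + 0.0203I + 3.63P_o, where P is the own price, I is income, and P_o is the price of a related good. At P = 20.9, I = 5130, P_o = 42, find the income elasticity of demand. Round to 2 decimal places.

Evaluating quantity at (P, I, P_o) gives Q_d = 67 − 2.1(20.9) + 0.0203(5130) + 3.63(42) = 67 − 43.89 + 104.139 + 152.46 = 279.709.
∂Q_d/∂I = +0.0203, so E_I = 0.0203·(5130/279.709) ≈ 0.37.
E_I ∈ (0,1): normal good (necessity).

0.37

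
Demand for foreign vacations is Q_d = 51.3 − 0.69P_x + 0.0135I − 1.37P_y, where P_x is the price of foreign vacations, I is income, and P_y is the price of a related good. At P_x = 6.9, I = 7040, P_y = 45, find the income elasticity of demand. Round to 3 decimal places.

Q_d = 51.3 − 0.69(6.9) + 0.0135(7040) − 1.37(45) = 51.3 − 4.761 + 95.04 − 61.65 = 79.929.
∂Q_d/∂I = +0.0135, so E_I = 0.0135·(7040/79.929) ≈ 1.189.
E_I > 1: normal good (luxury).

1.189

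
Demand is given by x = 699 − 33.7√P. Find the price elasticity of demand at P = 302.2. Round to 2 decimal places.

At P = 302.2, x = 113.1625.
dx/dP = −33.7/(2√P) = −33.7/(2·17.3839).
Point elasticity E = (dx/dP)·(P/x) = -0.9693 × 302.2/113.1625 ≈ -2.59.
|E| > 1, so demand is elastic at this price.

-2.59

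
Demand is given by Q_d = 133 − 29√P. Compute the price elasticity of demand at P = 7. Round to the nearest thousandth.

At P = 7, Q_d = 56.2732.
dQ_d/dP = −29/(2√P) = −29/(2·2.6458).
Point elasticity E = (dQ_d/dP)·(P/Q_d) = -5.4805 × 7/56.2732 ≈ -0.682.
|E| < 1, so demand is inelastic at this price.

-0.682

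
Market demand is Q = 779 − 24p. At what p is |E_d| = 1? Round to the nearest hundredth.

16.23

For linear demand Q = a − bp, E = −bp/(a − bp). |E| = 1 ⇒ bp = a − bp ⇒ p = a/(2b).
p = 779/(2·24) ≈ 16.23.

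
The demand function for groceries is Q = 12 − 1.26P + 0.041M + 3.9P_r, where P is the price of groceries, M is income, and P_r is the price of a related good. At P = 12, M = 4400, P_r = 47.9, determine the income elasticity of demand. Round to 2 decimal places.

0.50

Substituting, Q = 12 − 1.26(12) + 0.041(4400) + 3.9(47.9) = 12 − 15.12 + 180.4 + 186.81 = 364.09.
∂Q/∂M = +0.041, so E_I = 0.041·(4400/364.09) ≈ 0.50.
E_I ∈ (0,1): normal good (necessity).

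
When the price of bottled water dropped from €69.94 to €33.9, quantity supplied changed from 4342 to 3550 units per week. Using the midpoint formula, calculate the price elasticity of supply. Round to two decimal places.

0.29

%ΔQ = (3550 − 4342)/[(4342 + 3550)/2] = -792/3946 ≈ -0.2007.
%Δp = (33.9 − 69.94)/[(69.94 + 33.9)/2] = -36.04/51.92 ≈ -0.6941.
Arc elasticity E = %ΔQ/%Δp ≈ -0.2007/-0.6941 ≈ 0.29.
|E| < 1: supply is inelastic over this range.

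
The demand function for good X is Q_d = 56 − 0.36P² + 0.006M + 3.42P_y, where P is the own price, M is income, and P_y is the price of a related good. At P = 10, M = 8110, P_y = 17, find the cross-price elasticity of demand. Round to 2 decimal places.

First evaluate Q_d: 56 − 0.36(10)² + 0.006(8110) + 3.42(17) = 56 − 36 + 48.66 + 58.14 = 126.8.
∂Q_d/∂P_y = +3.42, so E_xy = 3.42·(17/126.8) ≈ 0.46.
E_xy > 0: the goods are substitutes.

0.46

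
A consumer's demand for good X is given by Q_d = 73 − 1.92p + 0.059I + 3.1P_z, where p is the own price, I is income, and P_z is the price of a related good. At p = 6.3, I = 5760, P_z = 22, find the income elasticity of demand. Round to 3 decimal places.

0.725

Evaluating quantity at (p, I, P_z) gives Q_d = 73 − 1.92(6.3) + 0.059(5760) + 3.1(22) = 73 − 12.096 + 339.84 + 68.2 = 468.944.
∂Q_d/∂I = +0.059, so E_I = 0.059·(5760/468.944) ≈ 0.725.
E_I ∈ (0,1): normal good (necessity).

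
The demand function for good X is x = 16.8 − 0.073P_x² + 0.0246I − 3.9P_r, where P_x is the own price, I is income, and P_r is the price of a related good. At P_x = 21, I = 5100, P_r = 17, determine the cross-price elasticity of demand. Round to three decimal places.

-1.515

Evaluating quantity at (P_x, I, P_r) gives x = 16.8 − 0.073(21)² + 0.0246(5100) − 3.9(17) = 16.8 − 32.193 + 125.46 − 66.3 = 43.767.
∂x/∂P_r = −3.9, so E_xy = -3.9·(17/43.767) ≈ -1.515.
E_xy < 0: the goods are complements.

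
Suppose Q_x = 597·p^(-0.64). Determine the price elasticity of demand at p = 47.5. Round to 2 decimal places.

-0.64

For a Cobb–Douglas (constant-elasticity) form Q_x = A·p^α·…, the elasticity with respect to p equals the exponent α at every point.
Here the exponent on p is -0.64, so the price elasticity of demand is -0.64.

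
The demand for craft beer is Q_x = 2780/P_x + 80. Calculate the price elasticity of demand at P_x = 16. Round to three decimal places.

-0.685

At P_x = 16, Q_x = 253.75.
dQ_x/dP_x = −2780/P_x² = −10.8594.
Point elasticity E = (dQ_x/dP_x)·(P_x/Q_x) = -10.8594 × 16/253.75 ≈ -0.685.
|E| < 1, so demand is inelastic at this price.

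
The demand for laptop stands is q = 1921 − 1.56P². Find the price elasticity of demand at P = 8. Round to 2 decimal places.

At P = 8, q = 1821.16.
dq/dP = −2·1.56·P = −24.96.
Point elasticity E = (dq/dP)·(P/q) = -24.96 × 8/1821.16 ≈ -0.11.
|E| < 1, so demand is inelastic at this price.

-0.11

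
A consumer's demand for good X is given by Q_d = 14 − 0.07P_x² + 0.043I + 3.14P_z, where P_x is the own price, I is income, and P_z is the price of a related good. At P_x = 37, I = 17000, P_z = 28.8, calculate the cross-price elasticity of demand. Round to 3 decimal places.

Substituting, Q_d = 14 − 0.07(37)² + 0.043(17000) + 3.14(28.8) = 14 − 95.83 + 731 + 90.432 = 739.602.
∂Q_d/∂P_z = +3.14, so E_xy = 3.14·(28.8/739.602) ≈ 0.122.
E_xy > 0: the goods are substitutes.

0.122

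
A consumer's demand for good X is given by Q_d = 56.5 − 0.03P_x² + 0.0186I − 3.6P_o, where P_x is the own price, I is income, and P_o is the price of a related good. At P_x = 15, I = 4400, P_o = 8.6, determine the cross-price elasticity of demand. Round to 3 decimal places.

-0.308

At the given point, Q_d = 56.5 − 0.03(15)² + 0.0186(4400) − 3.6(8.6) = 56.5 − 6.75 + 81.84 − 30.96 = 100.63.
∂Q_d/∂P_o = −3.6, so E_xy = -3.6·(8.6/100.63) ≈ -0.308.
E_xy < 0: the goods are complements.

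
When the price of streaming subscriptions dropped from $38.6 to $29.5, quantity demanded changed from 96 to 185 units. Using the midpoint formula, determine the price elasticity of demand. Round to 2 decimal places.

%ΔQ = (185 − 96)/[(96 + 185)/2] = 89/140.5 ≈ 0.6335.
%ΔP = (29.5 − 38.6)/[(38.6 + 29.5)/2] = -9.1/34.05 ≈ -0.2673.
Arc elasticity E = %ΔQ/%ΔP ≈ 0.6335/-0.2673 ≈ -2.37.
|E| > 1: demand is elastic over this range.

-2.37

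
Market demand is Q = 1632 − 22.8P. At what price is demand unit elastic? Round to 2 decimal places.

35.79

For linear demand Q = a − bP, E = −bP/(a − bP). |E| = 1 ⇒ bP = a − bP ⇒ P = a/(2b).
P = 1632/(2·22.8) ≈ 35.79.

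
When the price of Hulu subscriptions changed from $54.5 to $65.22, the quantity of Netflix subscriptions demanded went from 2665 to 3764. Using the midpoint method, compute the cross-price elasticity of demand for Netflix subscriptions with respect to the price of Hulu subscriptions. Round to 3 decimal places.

%ΔQ_x = (3764 − 2665)/[(2665+3764)/2] = 1099/3214.5 ≈ 0.3419.
%ΔP_y = (65.22 − 54.5)/[(54.5+65.22)/2] ≈ 0.1791.
E_xy = 0.3419/0.1791 ≈ 1.909.
E_xy > 0, so Netflix subscriptions and Hulu subscriptions are substitutes.

1.909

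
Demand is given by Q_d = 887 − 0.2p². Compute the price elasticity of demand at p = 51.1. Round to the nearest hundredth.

-2.86

At p = 51.1, Q_d = 364.758.
dQ_d/dp = −2·0.2·p = −20.44.
Point elasticity E = (dQ_d/dp)·(p/Q_d) = -20.44 × 51.1/364.758 ≈ -2.86.
|E| > 1, so demand is elastic at this price.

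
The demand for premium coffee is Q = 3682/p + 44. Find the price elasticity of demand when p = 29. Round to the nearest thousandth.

At p = 29, Q = 170.9655.
dQ/dp = −3682/p² = −4.3781.
Point elasticity E = (dQ/dp)·(p/Q) = -4.3781 × 29/170.9655 ≈ -0.743.
|E| < 1, so demand is inelastic at this price.

-0.743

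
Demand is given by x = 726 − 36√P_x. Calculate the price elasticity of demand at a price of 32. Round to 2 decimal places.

-0.19

At P_x = 32, x = 522.3532.
dx/dP_x = −36/(2√P_x) = −36/(2·5.6569).
Point elasticity E = (dx/dP_x)·(P_x/x) = -3.182 × 32/522.3532 ≈ -0.19.
|E| < 1, so demand is inelastic at this price.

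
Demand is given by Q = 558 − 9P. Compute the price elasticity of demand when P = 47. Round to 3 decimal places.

-3.133

At P = 47, Q = 135.
dQ/dP = −9.
Point elasticity E = (dQ/dP)·(P/Q) = -9 × 47/135 ≈ -3.133.
|E| > 1, so demand is elastic at this price.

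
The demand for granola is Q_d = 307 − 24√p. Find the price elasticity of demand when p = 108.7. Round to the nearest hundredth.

At p = 108.7, Q_d = 56.7777.
dQ_d/dp = −24/(2√p) = −24/(2·10.4259).
Point elasticity E = (dQ_d/dp)·(p/Q_d) = -1.151 × 108.7/56.7777 ≈ -2.20.
|E| > 1, so demand is elastic at this price.

-2.20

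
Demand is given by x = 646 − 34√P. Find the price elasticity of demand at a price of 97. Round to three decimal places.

At P = 97, x = 311.1388.
dx/dP = −34/(2√P) = −34/(2·9.8489).
Point elasticity E = (dx/dP)·(P/x) = -1.7261 × 97/311.1388 ≈ -0.538.
|E| < 1, so demand is inelastic at this price.

-0.538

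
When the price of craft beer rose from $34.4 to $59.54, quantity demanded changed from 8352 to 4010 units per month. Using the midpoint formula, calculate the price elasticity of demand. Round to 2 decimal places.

%Δq = (4010 − 8352)/[(8352 + 4010)/2] = -4342/6181 ≈ -0.7025.
%ΔP = (59.54 − 34.4)/[(34.4 + 59.54)/2] = 25.14/46.97 ≈ 0.5352.
Arc elasticity E = %Δq/%ΔP ≈ -0.7025/0.5352 ≈ -1.31.
|E| > 1: demand is elastic over this range.

-1.31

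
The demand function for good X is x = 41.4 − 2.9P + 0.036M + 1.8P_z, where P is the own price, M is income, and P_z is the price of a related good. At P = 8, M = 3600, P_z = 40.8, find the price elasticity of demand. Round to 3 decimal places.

-0.105

Evaluating quantity at (P, M, P_z) gives x = 41.4 − 2.9(8) + 0.036(3600) + 1.8(40.8) = 41.4 − 23.2 + 129.6 + 73.44 = 221.24.
∂x/∂P = −2.9, so E_p = (−2.9)·(8/221.24) ≈ -0.105.
|E_p| < 1: demand is inelastic.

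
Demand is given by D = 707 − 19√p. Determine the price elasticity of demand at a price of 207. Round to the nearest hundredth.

-0.32

At p = 207, D = 433.6376.
dD/dp = −19/(2√p) = −19/(2·14.3875).
Point elasticity E = (dD/dp)·(p/D) = -0.6603 × 207/433.6376 ≈ -0.32.
|E| < 1, so demand is inelastic at this price.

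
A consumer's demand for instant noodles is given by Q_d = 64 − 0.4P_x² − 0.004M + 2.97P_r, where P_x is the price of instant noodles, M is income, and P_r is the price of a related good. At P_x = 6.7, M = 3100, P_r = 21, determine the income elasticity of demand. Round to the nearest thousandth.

-0.129

Evaluating quantity at (P_x, M, P_r) gives Q_d = 64 − 0.4(6.7)² − 0.004(3100) + 2.97(21) = 64 − 17.956 − 12.4 + 62.37 = 96.014.
∂Q_d/∂M = −0.004, so E_I = -0.004·(3100/96.014) ≈ -0.129.
E_I < 0: inferior good.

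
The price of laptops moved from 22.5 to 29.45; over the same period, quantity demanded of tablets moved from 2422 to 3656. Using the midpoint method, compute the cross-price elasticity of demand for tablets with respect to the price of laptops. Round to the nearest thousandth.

1.518

%ΔQ_x = (3656 − 2422)/[(2422+3656)/2] = 1234/3039 ≈ 0.4061.
%ΔP_y = (29.45 − 22.5)/[(22.5+29.45)/2] ≈ 0.2676.
E_xy = 0.4061/0.2676 ≈ 1.518.
E_xy > 0, so tablets and laptops are substitutes.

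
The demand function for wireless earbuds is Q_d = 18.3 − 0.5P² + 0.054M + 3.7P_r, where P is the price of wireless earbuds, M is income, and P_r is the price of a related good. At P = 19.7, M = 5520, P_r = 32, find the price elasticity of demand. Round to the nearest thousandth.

-1.612

First evaluate Q_d: 18.3 − 0.5(19.7)² + 0.054(5520) + 3.7(32) = 18.3 − 194.045 + 298.08 + 118.4 = 240.735.
∂Q_d/∂P = −2·0.5·P = -19.7, so E_p = -19.7·(19.7/240.735) ≈ -1.612.
|E_p| > 1: demand is elastic.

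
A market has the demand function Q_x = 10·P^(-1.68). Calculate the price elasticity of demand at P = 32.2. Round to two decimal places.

-1.68

For a Cobb–Douglas (constant-elasticity) form Q_x = A·P^α·…, the elasticity with respect to P equals the exponent α at every point.
Here the exponent on P is -1.68, so the price elasticity of demand is -1.68.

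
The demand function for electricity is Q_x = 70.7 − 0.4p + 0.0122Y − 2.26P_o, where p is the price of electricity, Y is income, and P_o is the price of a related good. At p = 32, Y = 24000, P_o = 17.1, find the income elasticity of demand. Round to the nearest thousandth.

First evaluate Q_x: 70.7 − 0.4(32) + 0.0122(24000) − 2.26(17.1) = 70.7 − 12.8 + 292.8 − 38.646 = 312.054.
∂Q_x/∂Y = +0.0122, so E_I = 0.0122·(24000/312.054) ≈ 0.938.
E_I ∈ (0,1): normal good (necessity).

0.938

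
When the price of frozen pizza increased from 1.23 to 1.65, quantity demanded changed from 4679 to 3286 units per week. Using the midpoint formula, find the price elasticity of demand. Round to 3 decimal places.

%Δq = (3286 − 4679)/[(4679 + 3286)/2] = -1393/3982.5 ≈ -0.3498.
%ΔP = (1.65 − 1.23)/[(1.23 + 1.65)/2] = 0.42/1.44 ≈ 0.2917.
Arc elasticity E = %Δq/%ΔP ≈ -0.3498/0.2917 ≈ -1.199.
|E| > 1: demand is elastic over this range.

-1.199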